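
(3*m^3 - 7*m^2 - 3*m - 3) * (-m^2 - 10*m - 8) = -3*m^5 - 23*m^4 + 49*m^3 + 89*m^2 + 54*m + 24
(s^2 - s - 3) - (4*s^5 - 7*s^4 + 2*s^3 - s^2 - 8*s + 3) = -4*s^5 + 7*s^4 - 2*s^3 + 2*s^2 + 7*s - 6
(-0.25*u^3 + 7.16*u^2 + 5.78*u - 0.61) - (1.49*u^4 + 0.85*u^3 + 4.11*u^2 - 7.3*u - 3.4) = -1.49*u^4 - 1.1*u^3 + 3.05*u^2 + 13.08*u + 2.79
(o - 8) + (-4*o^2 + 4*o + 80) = -4*o^2 + 5*o + 72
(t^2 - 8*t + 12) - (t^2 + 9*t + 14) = -17*t - 2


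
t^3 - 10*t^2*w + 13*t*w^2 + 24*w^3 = (t - 8*w)*(t - 3*w)*(t + w)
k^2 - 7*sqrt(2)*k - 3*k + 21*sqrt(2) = (k - 3)*(k - 7*sqrt(2))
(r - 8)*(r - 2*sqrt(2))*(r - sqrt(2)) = r^3 - 8*r^2 - 3*sqrt(2)*r^2 + 4*r + 24*sqrt(2)*r - 32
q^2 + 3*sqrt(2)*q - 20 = (q - 2*sqrt(2))*(q + 5*sqrt(2))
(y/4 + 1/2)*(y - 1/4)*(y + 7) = y^3/4 + 35*y^2/16 + 47*y/16 - 7/8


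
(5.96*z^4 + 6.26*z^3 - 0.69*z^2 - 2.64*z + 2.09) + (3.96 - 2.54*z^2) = 5.96*z^4 + 6.26*z^3 - 3.23*z^2 - 2.64*z + 6.05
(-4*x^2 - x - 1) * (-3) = 12*x^2 + 3*x + 3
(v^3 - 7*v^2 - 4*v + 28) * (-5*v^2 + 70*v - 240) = -5*v^5 + 105*v^4 - 710*v^3 + 1260*v^2 + 2920*v - 6720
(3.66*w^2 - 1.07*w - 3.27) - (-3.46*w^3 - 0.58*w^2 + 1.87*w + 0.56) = 3.46*w^3 + 4.24*w^2 - 2.94*w - 3.83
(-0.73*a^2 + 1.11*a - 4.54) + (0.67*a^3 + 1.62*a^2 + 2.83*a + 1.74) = 0.67*a^3 + 0.89*a^2 + 3.94*a - 2.8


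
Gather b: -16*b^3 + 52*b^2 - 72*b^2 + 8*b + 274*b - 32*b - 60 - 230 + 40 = -16*b^3 - 20*b^2 + 250*b - 250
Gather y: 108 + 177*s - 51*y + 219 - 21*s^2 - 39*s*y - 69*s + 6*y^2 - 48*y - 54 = -21*s^2 + 108*s + 6*y^2 + y*(-39*s - 99) + 273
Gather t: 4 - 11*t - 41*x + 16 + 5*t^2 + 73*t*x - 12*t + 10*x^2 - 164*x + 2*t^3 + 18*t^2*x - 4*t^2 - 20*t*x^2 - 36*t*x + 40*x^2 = 2*t^3 + t^2*(18*x + 1) + t*(-20*x^2 + 37*x - 23) + 50*x^2 - 205*x + 20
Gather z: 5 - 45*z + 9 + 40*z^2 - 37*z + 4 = 40*z^2 - 82*z + 18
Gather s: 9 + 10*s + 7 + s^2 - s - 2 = s^2 + 9*s + 14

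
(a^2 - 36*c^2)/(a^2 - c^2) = (a^2 - 36*c^2)/(a^2 - c^2)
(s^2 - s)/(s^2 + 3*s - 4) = s/(s + 4)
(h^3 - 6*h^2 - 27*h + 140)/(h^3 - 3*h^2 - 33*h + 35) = (h - 4)/(h - 1)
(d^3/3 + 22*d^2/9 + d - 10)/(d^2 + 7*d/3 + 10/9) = (3*d^3 + 22*d^2 + 9*d - 90)/(9*d^2 + 21*d + 10)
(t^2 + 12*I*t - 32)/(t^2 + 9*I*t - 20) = (t + 8*I)/(t + 5*I)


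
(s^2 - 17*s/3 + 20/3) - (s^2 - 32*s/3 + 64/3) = 5*s - 44/3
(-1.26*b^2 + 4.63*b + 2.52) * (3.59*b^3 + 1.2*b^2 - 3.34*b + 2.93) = -4.5234*b^5 + 15.1097*b^4 + 18.8112*b^3 - 16.132*b^2 + 5.1491*b + 7.3836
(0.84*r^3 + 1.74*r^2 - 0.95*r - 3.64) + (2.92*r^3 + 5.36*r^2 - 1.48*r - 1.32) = 3.76*r^3 + 7.1*r^2 - 2.43*r - 4.96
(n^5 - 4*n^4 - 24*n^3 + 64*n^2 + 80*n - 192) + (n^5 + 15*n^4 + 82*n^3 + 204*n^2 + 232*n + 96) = 2*n^5 + 11*n^4 + 58*n^3 + 268*n^2 + 312*n - 96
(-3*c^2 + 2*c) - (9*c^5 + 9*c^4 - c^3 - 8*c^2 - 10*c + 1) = -9*c^5 - 9*c^4 + c^3 + 5*c^2 + 12*c - 1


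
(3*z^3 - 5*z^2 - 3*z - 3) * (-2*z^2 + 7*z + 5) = -6*z^5 + 31*z^4 - 14*z^3 - 40*z^2 - 36*z - 15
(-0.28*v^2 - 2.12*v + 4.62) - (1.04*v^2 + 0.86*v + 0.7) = -1.32*v^2 - 2.98*v + 3.92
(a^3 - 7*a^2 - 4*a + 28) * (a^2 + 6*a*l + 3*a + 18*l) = a^5 + 6*a^4*l - 4*a^4 - 24*a^3*l - 25*a^3 - 150*a^2*l + 16*a^2 + 96*a*l + 84*a + 504*l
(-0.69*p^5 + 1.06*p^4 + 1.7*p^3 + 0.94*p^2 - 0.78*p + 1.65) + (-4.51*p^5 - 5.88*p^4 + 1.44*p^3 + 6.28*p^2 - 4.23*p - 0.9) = -5.2*p^5 - 4.82*p^4 + 3.14*p^3 + 7.22*p^2 - 5.01*p + 0.75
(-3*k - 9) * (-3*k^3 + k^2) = 9*k^4 + 24*k^3 - 9*k^2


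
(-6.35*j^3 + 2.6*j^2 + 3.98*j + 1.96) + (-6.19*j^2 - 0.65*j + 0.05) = -6.35*j^3 - 3.59*j^2 + 3.33*j + 2.01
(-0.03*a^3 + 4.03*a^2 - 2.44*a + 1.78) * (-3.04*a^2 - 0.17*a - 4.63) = 0.0912*a^5 - 12.2461*a^4 + 6.8714*a^3 - 23.6553*a^2 + 10.9946*a - 8.2414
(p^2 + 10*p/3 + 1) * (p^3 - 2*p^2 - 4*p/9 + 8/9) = p^5 + 4*p^4/3 - 55*p^3/9 - 70*p^2/27 + 68*p/27 + 8/9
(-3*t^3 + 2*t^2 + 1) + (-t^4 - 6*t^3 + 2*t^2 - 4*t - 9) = -t^4 - 9*t^3 + 4*t^2 - 4*t - 8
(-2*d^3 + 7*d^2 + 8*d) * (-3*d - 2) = 6*d^4 - 17*d^3 - 38*d^2 - 16*d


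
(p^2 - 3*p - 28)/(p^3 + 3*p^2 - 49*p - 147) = (p + 4)/(p^2 + 10*p + 21)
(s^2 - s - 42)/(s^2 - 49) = (s + 6)/(s + 7)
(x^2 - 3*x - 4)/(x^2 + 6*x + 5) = (x - 4)/(x + 5)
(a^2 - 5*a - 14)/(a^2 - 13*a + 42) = (a + 2)/(a - 6)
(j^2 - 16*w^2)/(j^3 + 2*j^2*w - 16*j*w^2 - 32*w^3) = 1/(j + 2*w)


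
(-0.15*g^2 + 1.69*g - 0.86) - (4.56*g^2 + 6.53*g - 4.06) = -4.71*g^2 - 4.84*g + 3.2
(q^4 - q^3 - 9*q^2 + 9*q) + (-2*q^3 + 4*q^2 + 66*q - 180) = q^4 - 3*q^3 - 5*q^2 + 75*q - 180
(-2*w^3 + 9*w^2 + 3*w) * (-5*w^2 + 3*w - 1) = 10*w^5 - 51*w^4 + 14*w^3 - 3*w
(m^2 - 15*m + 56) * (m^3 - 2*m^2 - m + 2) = m^5 - 17*m^4 + 85*m^3 - 95*m^2 - 86*m + 112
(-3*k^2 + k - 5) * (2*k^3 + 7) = -6*k^5 + 2*k^4 - 10*k^3 - 21*k^2 + 7*k - 35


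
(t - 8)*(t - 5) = t^2 - 13*t + 40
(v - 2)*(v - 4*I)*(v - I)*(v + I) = v^4 - 2*v^3 - 4*I*v^3 + v^2 + 8*I*v^2 - 2*v - 4*I*v + 8*I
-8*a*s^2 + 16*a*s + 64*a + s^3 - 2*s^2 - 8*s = (-8*a + s)*(s - 4)*(s + 2)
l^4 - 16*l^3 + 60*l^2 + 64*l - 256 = (l - 8)^2*(l - 2)*(l + 2)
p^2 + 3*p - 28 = (p - 4)*(p + 7)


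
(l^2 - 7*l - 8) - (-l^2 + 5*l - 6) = 2*l^2 - 12*l - 2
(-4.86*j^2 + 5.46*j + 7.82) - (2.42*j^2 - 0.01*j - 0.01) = -7.28*j^2 + 5.47*j + 7.83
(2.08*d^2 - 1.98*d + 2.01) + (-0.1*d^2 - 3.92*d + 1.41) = 1.98*d^2 - 5.9*d + 3.42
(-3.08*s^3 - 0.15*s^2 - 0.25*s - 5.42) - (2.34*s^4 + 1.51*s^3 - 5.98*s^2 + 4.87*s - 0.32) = -2.34*s^4 - 4.59*s^3 + 5.83*s^2 - 5.12*s - 5.1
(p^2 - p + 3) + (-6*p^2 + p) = 3 - 5*p^2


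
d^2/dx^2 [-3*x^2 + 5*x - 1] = -6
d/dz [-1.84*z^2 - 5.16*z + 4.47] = -3.68*z - 5.16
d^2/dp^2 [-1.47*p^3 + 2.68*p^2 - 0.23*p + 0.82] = 5.36 - 8.82*p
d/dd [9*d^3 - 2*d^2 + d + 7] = 27*d^2 - 4*d + 1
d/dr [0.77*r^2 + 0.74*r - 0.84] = 1.54*r + 0.74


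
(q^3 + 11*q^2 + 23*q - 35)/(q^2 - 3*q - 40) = (q^2 + 6*q - 7)/(q - 8)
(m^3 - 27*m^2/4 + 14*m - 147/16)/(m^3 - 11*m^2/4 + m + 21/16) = (2*m - 7)/(2*m + 1)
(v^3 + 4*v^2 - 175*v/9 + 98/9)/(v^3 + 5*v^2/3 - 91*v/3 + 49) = (v - 2/3)/(v - 3)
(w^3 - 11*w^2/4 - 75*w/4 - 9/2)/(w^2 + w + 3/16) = 4*(w^2 - 3*w - 18)/(4*w + 3)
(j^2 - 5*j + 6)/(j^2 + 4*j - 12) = (j - 3)/(j + 6)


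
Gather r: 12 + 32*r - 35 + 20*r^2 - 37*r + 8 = 20*r^2 - 5*r - 15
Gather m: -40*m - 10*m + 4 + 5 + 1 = 10 - 50*m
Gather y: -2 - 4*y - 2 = -4*y - 4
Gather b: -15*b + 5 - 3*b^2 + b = -3*b^2 - 14*b + 5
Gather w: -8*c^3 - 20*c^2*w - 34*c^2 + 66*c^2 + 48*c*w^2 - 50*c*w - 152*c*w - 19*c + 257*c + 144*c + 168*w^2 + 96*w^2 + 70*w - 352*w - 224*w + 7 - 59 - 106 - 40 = -8*c^3 + 32*c^2 + 382*c + w^2*(48*c + 264) + w*(-20*c^2 - 202*c - 506) - 198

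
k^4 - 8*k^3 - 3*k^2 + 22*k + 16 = (k - 8)*(k - 2)*(k + 1)^2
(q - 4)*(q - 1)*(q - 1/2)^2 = q^4 - 6*q^3 + 37*q^2/4 - 21*q/4 + 1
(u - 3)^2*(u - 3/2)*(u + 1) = u^4 - 13*u^3/2 + 21*u^2/2 + 9*u/2 - 27/2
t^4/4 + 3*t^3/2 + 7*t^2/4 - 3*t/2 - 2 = (t/4 + 1)*(t - 1)*(t + 1)*(t + 2)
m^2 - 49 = (m - 7)*(m + 7)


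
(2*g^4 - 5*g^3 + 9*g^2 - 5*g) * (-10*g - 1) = -20*g^5 + 48*g^4 - 85*g^3 + 41*g^2 + 5*g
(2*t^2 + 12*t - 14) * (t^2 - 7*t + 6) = 2*t^4 - 2*t^3 - 86*t^2 + 170*t - 84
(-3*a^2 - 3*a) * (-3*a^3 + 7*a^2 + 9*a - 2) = 9*a^5 - 12*a^4 - 48*a^3 - 21*a^2 + 6*a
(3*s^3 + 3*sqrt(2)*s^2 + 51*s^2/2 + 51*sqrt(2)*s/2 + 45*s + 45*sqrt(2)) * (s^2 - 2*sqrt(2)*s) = 3*s^5 - 3*sqrt(2)*s^4 + 51*s^4/2 - 51*sqrt(2)*s^3/2 + 33*s^3 - 102*s^2 - 45*sqrt(2)*s^2 - 180*s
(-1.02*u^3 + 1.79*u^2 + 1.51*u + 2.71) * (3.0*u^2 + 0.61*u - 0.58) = -3.06*u^5 + 4.7478*u^4 + 6.2135*u^3 + 8.0129*u^2 + 0.7773*u - 1.5718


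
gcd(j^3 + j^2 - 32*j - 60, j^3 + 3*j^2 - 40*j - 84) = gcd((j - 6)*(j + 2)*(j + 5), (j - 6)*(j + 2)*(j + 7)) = j^2 - 4*j - 12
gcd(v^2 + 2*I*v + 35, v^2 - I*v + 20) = v - 5*I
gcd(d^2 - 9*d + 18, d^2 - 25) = 1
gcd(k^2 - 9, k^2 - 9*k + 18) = k - 3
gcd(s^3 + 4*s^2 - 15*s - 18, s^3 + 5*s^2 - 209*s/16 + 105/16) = 1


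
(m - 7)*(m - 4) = m^2 - 11*m + 28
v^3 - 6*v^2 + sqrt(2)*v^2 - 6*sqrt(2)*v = v*(v - 6)*(v + sqrt(2))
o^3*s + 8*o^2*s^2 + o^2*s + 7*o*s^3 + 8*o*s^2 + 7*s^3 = (o + s)*(o + 7*s)*(o*s + s)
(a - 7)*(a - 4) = a^2 - 11*a + 28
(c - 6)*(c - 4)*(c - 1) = c^3 - 11*c^2 + 34*c - 24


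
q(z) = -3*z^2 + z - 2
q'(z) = 1 - 6*z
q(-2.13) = -17.74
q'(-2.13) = 13.78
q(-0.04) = -2.04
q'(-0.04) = 1.24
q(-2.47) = -22.77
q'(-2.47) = 15.82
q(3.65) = -38.32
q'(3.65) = -20.90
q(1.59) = -7.99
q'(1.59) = -8.54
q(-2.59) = -24.71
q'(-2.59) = 16.54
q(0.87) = -3.40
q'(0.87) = -4.22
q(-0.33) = -2.66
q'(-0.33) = 2.98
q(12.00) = -422.00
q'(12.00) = -71.00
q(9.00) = -236.00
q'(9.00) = -53.00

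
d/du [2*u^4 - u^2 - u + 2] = 8*u^3 - 2*u - 1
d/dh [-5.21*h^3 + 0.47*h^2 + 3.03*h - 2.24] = -15.63*h^2 + 0.94*h + 3.03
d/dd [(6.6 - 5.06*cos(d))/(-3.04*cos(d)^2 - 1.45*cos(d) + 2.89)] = (15.3824*cos(d)^2 - 40.128*cos(d) + 5.0534)*sin(d)/(9.2416*cos(d)^4 + 8.816*cos(d)^3 - 15.4687*cos(d)^2 - 8.381*cos(d) + 8.3521)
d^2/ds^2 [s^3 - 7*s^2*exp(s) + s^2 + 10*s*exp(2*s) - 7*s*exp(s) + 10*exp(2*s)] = -7*s^2*exp(s) + 40*s*exp(2*s) - 35*s*exp(s) + 6*s + 80*exp(2*s) - 28*exp(s) + 2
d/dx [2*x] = 2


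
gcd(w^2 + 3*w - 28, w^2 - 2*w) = 1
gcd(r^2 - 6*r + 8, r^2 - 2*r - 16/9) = 1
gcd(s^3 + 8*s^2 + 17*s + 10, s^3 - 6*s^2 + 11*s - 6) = 1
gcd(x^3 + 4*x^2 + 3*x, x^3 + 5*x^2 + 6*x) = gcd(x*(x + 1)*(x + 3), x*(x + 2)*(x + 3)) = x^2 + 3*x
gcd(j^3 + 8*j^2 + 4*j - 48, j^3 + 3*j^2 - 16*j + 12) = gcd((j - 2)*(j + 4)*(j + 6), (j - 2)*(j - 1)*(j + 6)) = j^2 + 4*j - 12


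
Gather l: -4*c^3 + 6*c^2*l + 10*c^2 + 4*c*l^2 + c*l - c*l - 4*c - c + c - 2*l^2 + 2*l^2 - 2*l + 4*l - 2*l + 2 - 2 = -4*c^3 + 6*c^2*l + 10*c^2 + 4*c*l^2 - 4*c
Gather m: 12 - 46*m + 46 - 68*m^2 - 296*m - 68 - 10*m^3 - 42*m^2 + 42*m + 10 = -10*m^3 - 110*m^2 - 300*m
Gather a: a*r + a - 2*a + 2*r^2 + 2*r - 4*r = a*(r - 1) + 2*r^2 - 2*r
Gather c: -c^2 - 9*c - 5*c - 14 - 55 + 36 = -c^2 - 14*c - 33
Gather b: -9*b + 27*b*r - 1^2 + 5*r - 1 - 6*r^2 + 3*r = b*(27*r - 9) - 6*r^2 + 8*r - 2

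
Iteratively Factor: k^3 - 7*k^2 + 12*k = (k)*(k^2 - 7*k + 12) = k*(k - 3)*(k - 4)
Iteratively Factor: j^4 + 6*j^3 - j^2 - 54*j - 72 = (j + 4)*(j^3 + 2*j^2 - 9*j - 18) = (j + 3)*(j + 4)*(j^2 - j - 6) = (j - 3)*(j + 3)*(j + 4)*(j + 2)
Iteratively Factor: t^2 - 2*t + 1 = (t - 1)*(t - 1)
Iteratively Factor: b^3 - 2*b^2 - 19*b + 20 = (b - 1)*(b^2 - b - 20) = (b - 1)*(b + 4)*(b - 5)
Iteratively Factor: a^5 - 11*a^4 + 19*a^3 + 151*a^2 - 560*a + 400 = (a - 1)*(a^4 - 10*a^3 + 9*a^2 + 160*a - 400) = (a - 5)*(a - 1)*(a^3 - 5*a^2 - 16*a + 80) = (a - 5)^2*(a - 1)*(a^2 - 16) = (a - 5)^2*(a - 1)*(a + 4)*(a - 4)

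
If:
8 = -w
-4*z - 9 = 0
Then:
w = -8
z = -9/4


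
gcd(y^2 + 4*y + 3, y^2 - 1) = y + 1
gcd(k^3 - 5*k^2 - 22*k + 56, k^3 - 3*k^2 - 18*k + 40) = k^2 + 2*k - 8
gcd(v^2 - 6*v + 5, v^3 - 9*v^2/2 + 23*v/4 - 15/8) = 1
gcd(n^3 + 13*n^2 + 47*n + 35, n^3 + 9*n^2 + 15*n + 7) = n^2 + 8*n + 7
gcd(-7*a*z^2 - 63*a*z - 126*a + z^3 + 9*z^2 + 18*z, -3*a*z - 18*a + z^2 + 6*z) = z + 6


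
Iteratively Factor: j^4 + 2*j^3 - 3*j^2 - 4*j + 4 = (j + 2)*(j^3 - 3*j + 2) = (j + 2)^2*(j^2 - 2*j + 1) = (j - 1)*(j + 2)^2*(j - 1)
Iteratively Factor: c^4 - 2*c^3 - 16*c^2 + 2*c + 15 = (c - 5)*(c^3 + 3*c^2 - c - 3) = (c - 5)*(c + 1)*(c^2 + 2*c - 3) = (c - 5)*(c - 1)*(c + 1)*(c + 3)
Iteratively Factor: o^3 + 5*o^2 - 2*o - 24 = (o + 3)*(o^2 + 2*o - 8) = (o - 2)*(o + 3)*(o + 4)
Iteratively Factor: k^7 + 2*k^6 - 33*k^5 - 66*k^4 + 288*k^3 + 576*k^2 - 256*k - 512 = (k + 4)*(k^6 - 2*k^5 - 25*k^4 + 34*k^3 + 152*k^2 - 32*k - 128) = (k - 4)*(k + 4)*(k^5 + 2*k^4 - 17*k^3 - 34*k^2 + 16*k + 32) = (k - 4)*(k + 2)*(k + 4)*(k^4 - 17*k^2 + 16) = (k - 4)*(k + 1)*(k + 2)*(k + 4)*(k^3 - k^2 - 16*k + 16) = (k - 4)*(k - 1)*(k + 1)*(k + 2)*(k + 4)*(k^2 - 16) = (k - 4)*(k - 1)*(k + 1)*(k + 2)*(k + 4)^2*(k - 4)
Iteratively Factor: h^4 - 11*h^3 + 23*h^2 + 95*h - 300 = (h - 5)*(h^3 - 6*h^2 - 7*h + 60) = (h - 5)*(h - 4)*(h^2 - 2*h - 15) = (h - 5)^2*(h - 4)*(h + 3)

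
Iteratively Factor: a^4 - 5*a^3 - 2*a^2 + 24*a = (a + 2)*(a^3 - 7*a^2 + 12*a) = (a - 4)*(a + 2)*(a^2 - 3*a) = a*(a - 4)*(a + 2)*(a - 3)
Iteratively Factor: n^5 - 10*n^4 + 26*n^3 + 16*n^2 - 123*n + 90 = (n - 5)*(n^4 - 5*n^3 + n^2 + 21*n - 18) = (n - 5)*(n - 3)*(n^3 - 2*n^2 - 5*n + 6) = (n - 5)*(n - 3)^2*(n^2 + n - 2) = (n - 5)*(n - 3)^2*(n + 2)*(n - 1)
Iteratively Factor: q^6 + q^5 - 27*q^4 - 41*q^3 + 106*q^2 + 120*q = (q + 4)*(q^5 - 3*q^4 - 15*q^3 + 19*q^2 + 30*q) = (q - 5)*(q + 4)*(q^4 + 2*q^3 - 5*q^2 - 6*q) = q*(q - 5)*(q + 4)*(q^3 + 2*q^2 - 5*q - 6) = q*(q - 5)*(q + 3)*(q + 4)*(q^2 - q - 2) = q*(q - 5)*(q + 1)*(q + 3)*(q + 4)*(q - 2)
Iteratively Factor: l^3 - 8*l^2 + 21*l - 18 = (l - 3)*(l^2 - 5*l + 6) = (l - 3)^2*(l - 2)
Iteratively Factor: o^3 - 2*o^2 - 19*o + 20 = (o - 1)*(o^2 - o - 20) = (o - 1)*(o + 4)*(o - 5)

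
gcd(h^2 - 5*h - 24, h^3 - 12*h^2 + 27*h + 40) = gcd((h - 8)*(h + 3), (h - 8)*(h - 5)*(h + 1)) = h - 8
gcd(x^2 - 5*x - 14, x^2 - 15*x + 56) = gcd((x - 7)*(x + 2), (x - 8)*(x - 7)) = x - 7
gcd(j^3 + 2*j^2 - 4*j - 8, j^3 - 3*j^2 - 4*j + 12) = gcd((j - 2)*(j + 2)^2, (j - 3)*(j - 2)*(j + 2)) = j^2 - 4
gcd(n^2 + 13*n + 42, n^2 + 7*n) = n + 7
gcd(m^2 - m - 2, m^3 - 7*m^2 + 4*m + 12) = m^2 - m - 2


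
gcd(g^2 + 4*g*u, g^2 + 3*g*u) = g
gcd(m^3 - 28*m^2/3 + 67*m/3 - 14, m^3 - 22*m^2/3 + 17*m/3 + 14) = m^2 - 25*m/3 + 14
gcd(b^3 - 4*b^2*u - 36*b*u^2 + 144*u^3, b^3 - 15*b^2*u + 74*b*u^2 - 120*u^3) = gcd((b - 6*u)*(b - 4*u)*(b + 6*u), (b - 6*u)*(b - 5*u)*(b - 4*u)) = b^2 - 10*b*u + 24*u^2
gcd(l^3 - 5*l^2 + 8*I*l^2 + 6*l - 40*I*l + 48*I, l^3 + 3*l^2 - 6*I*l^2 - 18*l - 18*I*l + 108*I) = l - 3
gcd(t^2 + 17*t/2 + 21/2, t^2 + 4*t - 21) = t + 7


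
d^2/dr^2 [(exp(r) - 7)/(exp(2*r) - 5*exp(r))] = (exp(3*r) - 23*exp(2*r) + 105*exp(r) - 175)*exp(-r)/(exp(3*r) - 15*exp(2*r) + 75*exp(r) - 125)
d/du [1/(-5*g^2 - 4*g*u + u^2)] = 2*(2*g - u)/(5*g^2 + 4*g*u - u^2)^2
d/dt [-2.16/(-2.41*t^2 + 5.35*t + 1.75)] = (11.556 - 10.4112*t)/(-2.41*t^2 + 5.35*t + 1.75)^2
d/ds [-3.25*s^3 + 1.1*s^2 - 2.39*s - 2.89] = -9.75*s^2 + 2.2*s - 2.39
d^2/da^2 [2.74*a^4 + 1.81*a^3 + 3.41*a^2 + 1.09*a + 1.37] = 32.88*a^2 + 10.86*a + 6.82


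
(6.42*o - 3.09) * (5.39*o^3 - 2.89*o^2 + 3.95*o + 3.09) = 34.6038*o^4 - 35.2089*o^3 + 34.2891*o^2 + 7.6323*o - 9.5481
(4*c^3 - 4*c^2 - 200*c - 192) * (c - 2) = 4*c^4 - 12*c^3 - 192*c^2 + 208*c + 384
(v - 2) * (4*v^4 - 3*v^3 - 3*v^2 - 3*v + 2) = 4*v^5 - 11*v^4 + 3*v^3 + 3*v^2 + 8*v - 4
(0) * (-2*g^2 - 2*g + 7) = 0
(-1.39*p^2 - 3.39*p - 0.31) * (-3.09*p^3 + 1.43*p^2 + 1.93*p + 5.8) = 4.2951*p^5 + 8.4874*p^4 - 6.5725*p^3 - 15.048*p^2 - 20.2603*p - 1.798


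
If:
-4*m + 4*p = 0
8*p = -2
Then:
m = -1/4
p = -1/4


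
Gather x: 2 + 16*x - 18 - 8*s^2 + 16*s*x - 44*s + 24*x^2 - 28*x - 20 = -8*s^2 - 44*s + 24*x^2 + x*(16*s - 12) - 36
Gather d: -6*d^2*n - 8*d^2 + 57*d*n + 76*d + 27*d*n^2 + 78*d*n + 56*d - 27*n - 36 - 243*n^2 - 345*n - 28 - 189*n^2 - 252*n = d^2*(-6*n - 8) + d*(27*n^2 + 135*n + 132) - 432*n^2 - 624*n - 64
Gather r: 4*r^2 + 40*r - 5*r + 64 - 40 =4*r^2 + 35*r + 24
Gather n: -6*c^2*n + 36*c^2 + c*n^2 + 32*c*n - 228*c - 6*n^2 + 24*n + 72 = 36*c^2 - 228*c + n^2*(c - 6) + n*(-6*c^2 + 32*c + 24) + 72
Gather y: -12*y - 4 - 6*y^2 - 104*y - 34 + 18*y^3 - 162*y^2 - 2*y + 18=18*y^3 - 168*y^2 - 118*y - 20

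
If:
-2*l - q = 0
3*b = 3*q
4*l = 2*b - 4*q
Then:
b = q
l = -q/2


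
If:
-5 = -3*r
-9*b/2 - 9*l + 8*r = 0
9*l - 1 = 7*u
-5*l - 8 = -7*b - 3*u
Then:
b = 1913/1431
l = 2327/2862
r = 5/3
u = 287/318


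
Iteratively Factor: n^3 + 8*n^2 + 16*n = (n + 4)*(n^2 + 4*n) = (n + 4)^2*(n)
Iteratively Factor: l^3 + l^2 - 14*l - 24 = (l + 2)*(l^2 - l - 12) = (l - 4)*(l + 2)*(l + 3)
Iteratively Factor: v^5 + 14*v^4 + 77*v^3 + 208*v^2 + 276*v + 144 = (v + 3)*(v^4 + 11*v^3 + 44*v^2 + 76*v + 48) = (v + 2)*(v + 3)*(v^3 + 9*v^2 + 26*v + 24) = (v + 2)*(v + 3)^2*(v^2 + 6*v + 8) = (v + 2)*(v + 3)^2*(v + 4)*(v + 2)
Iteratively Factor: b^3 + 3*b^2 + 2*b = (b)*(b^2 + 3*b + 2) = b*(b + 1)*(b + 2)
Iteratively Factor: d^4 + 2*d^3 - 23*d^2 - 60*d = (d + 4)*(d^3 - 2*d^2 - 15*d) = (d + 3)*(d + 4)*(d^2 - 5*d) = d*(d + 3)*(d + 4)*(d - 5)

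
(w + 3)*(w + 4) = w^2 + 7*w + 12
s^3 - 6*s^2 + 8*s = s*(s - 4)*(s - 2)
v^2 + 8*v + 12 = (v + 2)*(v + 6)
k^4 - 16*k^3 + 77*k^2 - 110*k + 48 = (k - 8)*(k - 6)*(k - 1)^2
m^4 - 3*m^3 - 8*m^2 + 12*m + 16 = (m - 4)*(m - 2)*(m + 1)*(m + 2)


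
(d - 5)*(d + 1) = d^2 - 4*d - 5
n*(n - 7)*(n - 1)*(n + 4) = n^4 - 4*n^3 - 25*n^2 + 28*n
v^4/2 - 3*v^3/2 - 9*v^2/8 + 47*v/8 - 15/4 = (v/2 + 1)*(v - 5/2)*(v - 3/2)*(v - 1)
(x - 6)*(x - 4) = x^2 - 10*x + 24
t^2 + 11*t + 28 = (t + 4)*(t + 7)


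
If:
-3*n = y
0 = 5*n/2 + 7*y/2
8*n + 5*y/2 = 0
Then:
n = 0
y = 0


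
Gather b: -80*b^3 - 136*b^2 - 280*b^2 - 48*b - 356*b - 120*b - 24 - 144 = -80*b^3 - 416*b^2 - 524*b - 168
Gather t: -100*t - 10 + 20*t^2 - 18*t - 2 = 20*t^2 - 118*t - 12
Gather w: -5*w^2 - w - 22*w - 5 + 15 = -5*w^2 - 23*w + 10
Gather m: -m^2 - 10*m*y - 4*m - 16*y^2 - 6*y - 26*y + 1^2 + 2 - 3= -m^2 + m*(-10*y - 4) - 16*y^2 - 32*y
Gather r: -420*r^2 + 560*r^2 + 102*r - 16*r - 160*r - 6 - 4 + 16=140*r^2 - 74*r + 6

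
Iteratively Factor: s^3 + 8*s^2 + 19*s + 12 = (s + 3)*(s^2 + 5*s + 4) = (s + 3)*(s + 4)*(s + 1)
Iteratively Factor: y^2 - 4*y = (y - 4)*(y)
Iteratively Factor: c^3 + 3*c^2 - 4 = (c + 2)*(c^2 + c - 2) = (c - 1)*(c + 2)*(c + 2)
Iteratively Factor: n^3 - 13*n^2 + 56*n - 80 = (n - 4)*(n^2 - 9*n + 20) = (n - 4)^2*(n - 5)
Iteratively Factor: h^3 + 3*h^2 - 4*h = (h + 4)*(h^2 - h) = (h - 1)*(h + 4)*(h)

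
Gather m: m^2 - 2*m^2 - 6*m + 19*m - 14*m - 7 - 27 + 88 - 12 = -m^2 - m + 42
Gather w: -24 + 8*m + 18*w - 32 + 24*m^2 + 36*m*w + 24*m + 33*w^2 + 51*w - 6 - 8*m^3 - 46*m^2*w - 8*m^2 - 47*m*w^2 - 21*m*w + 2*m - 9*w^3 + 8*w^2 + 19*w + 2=-8*m^3 + 16*m^2 + 34*m - 9*w^3 + w^2*(41 - 47*m) + w*(-46*m^2 + 15*m + 88) - 60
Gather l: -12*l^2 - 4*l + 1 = -12*l^2 - 4*l + 1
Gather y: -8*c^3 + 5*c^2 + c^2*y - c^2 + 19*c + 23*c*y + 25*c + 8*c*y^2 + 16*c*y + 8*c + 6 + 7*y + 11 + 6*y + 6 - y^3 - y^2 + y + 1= -8*c^3 + 4*c^2 + 52*c - y^3 + y^2*(8*c - 1) + y*(c^2 + 39*c + 14) + 24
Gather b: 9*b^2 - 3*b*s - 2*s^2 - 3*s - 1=9*b^2 - 3*b*s - 2*s^2 - 3*s - 1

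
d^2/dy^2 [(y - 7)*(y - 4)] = 2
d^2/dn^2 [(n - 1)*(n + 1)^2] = 6*n + 2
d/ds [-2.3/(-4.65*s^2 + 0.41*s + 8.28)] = (0.943 - 21.39*s)/(-4.65*s^2 + 0.41*s + 8.28)^2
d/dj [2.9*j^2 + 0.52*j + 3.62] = 5.8*j + 0.52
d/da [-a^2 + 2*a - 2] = 2 - 2*a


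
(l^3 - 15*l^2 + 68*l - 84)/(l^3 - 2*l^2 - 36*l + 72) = (l - 7)/(l + 6)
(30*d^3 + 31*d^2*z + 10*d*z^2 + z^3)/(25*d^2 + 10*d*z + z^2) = (6*d^2 + 5*d*z + z^2)/(5*d + z)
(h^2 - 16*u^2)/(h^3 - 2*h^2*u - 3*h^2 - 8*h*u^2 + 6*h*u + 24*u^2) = (h + 4*u)/(h^2 + 2*h*u - 3*h - 6*u)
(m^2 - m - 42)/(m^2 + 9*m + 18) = (m - 7)/(m + 3)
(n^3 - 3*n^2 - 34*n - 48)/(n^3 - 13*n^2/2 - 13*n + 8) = 2*(n + 3)/(2*n - 1)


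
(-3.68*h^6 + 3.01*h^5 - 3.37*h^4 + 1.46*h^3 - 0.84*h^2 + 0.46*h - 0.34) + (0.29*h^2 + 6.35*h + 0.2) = -3.68*h^6 + 3.01*h^5 - 3.37*h^4 + 1.46*h^3 - 0.55*h^2 + 6.81*h - 0.14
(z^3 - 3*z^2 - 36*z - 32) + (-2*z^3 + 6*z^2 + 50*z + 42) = -z^3 + 3*z^2 + 14*z + 10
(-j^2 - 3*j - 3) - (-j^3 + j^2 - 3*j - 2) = j^3 - 2*j^2 - 1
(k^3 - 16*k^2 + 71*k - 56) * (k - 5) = k^4 - 21*k^3 + 151*k^2 - 411*k + 280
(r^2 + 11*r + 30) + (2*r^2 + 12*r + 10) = 3*r^2 + 23*r + 40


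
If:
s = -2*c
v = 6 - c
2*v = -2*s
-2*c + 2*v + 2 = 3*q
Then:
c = 2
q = 2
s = -4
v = 4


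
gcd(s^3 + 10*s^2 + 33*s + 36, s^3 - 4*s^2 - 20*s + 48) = s + 4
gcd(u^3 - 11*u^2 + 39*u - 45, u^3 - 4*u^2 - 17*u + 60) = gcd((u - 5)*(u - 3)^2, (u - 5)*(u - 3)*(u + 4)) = u^2 - 8*u + 15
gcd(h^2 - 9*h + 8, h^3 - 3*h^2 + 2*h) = h - 1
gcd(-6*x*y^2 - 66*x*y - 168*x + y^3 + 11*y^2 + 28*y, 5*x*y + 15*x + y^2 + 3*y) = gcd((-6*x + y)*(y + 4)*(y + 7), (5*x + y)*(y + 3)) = 1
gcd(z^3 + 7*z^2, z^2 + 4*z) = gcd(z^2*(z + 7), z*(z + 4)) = z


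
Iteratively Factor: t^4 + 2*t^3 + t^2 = (t + 1)*(t^3 + t^2) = (t + 1)^2*(t^2) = t*(t + 1)^2*(t)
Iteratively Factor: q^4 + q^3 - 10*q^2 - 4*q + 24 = (q - 2)*(q^3 + 3*q^2 - 4*q - 12) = (q - 2)^2*(q^2 + 5*q + 6) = (q - 2)^2*(q + 2)*(q + 3)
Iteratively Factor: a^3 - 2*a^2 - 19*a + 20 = (a - 5)*(a^2 + 3*a - 4) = (a - 5)*(a + 4)*(a - 1)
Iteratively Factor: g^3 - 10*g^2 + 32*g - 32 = (g - 4)*(g^2 - 6*g + 8) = (g - 4)*(g - 2)*(g - 4)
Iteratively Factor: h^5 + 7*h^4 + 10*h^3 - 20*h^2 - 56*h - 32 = (h + 1)*(h^4 + 6*h^3 + 4*h^2 - 24*h - 32) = (h + 1)*(h + 2)*(h^3 + 4*h^2 - 4*h - 16) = (h + 1)*(h + 2)^2*(h^2 + 2*h - 8) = (h + 1)*(h + 2)^2*(h + 4)*(h - 2)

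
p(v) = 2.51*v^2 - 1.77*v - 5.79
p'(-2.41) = -13.87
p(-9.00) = 213.45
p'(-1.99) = -11.76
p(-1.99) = 7.67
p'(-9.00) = -46.95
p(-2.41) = 13.05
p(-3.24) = 26.29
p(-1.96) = 7.32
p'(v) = 5.02*v - 1.77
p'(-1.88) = -11.21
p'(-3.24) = -18.03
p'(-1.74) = -10.50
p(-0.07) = -5.65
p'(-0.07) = -2.12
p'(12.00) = 58.47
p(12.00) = 334.41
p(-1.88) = 6.41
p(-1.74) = 4.89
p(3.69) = 21.86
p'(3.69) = 16.75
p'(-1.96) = -11.61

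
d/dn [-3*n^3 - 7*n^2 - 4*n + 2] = -9*n^2 - 14*n - 4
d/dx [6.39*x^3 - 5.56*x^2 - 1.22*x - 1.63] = 19.17*x^2 - 11.12*x - 1.22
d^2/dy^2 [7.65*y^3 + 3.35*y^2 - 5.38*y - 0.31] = 45.9*y + 6.7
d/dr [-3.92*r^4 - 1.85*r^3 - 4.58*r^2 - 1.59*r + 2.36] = -15.68*r^3 - 5.55*r^2 - 9.16*r - 1.59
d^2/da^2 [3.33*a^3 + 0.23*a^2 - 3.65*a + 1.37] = 19.98*a + 0.46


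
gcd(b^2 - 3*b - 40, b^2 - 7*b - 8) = b - 8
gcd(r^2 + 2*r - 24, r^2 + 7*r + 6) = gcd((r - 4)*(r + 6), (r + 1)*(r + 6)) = r + 6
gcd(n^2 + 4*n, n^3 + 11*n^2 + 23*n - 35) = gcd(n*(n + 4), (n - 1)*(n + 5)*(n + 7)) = 1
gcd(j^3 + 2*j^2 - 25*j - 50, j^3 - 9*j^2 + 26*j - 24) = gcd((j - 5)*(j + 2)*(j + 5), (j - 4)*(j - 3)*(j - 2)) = 1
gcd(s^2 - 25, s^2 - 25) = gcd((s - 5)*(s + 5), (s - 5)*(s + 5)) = s^2 - 25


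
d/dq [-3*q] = -3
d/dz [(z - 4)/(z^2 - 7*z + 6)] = (z^2 - 7*z - (z - 4)*(2*z - 7) + 6)/(z^2 - 7*z + 6)^2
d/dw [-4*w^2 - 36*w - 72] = -8*w - 36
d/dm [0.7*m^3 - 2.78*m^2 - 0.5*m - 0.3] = 2.1*m^2 - 5.56*m - 0.5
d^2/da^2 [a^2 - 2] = 2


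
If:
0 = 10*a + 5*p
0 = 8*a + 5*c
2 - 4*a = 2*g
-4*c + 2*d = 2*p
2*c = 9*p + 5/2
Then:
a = 25/148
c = -10/37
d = -65/74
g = 49/74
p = -25/74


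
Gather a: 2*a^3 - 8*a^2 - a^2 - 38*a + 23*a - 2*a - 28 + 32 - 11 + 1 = 2*a^3 - 9*a^2 - 17*a - 6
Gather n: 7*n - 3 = 7*n - 3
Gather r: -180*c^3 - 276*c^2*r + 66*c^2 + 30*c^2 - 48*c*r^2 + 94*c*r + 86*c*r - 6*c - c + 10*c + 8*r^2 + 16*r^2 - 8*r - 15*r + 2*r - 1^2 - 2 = -180*c^3 + 96*c^2 + 3*c + r^2*(24 - 48*c) + r*(-276*c^2 + 180*c - 21) - 3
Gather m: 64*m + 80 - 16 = 64*m + 64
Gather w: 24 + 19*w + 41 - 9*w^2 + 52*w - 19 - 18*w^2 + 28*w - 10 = -27*w^2 + 99*w + 36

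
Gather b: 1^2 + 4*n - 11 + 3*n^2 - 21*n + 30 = 3*n^2 - 17*n + 20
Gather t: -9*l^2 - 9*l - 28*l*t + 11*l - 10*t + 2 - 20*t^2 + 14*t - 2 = -9*l^2 + 2*l - 20*t^2 + t*(4 - 28*l)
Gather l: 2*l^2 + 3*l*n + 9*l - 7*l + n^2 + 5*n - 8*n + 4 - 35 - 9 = 2*l^2 + l*(3*n + 2) + n^2 - 3*n - 40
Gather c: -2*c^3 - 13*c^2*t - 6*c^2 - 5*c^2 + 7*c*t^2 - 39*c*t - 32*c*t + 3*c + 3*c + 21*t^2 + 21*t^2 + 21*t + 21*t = -2*c^3 + c^2*(-13*t - 11) + c*(7*t^2 - 71*t + 6) + 42*t^2 + 42*t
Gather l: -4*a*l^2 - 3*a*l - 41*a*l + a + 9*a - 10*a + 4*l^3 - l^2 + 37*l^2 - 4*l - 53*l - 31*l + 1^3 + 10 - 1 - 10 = 4*l^3 + l^2*(36 - 4*a) + l*(-44*a - 88)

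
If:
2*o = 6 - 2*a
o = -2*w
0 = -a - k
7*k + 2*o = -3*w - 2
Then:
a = 7/15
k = -7/15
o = 38/15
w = -19/15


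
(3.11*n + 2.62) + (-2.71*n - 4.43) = 0.4*n - 1.81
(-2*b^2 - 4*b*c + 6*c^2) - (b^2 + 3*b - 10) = -3*b^2 - 4*b*c - 3*b + 6*c^2 + 10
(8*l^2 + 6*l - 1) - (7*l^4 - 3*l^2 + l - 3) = -7*l^4 + 11*l^2 + 5*l + 2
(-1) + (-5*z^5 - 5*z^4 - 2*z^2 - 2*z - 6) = -5*z^5 - 5*z^4 - 2*z^2 - 2*z - 7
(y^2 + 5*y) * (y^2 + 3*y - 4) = y^4 + 8*y^3 + 11*y^2 - 20*y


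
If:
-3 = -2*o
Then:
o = 3/2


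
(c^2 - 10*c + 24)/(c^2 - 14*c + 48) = (c - 4)/(c - 8)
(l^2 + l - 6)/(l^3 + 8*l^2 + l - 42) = 1/(l + 7)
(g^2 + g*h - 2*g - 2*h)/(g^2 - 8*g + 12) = (g + h)/(g - 6)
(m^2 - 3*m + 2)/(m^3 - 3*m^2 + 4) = (m - 1)/(m^2 - m - 2)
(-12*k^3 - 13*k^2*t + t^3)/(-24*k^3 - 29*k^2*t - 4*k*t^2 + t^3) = (-4*k + t)/(-8*k + t)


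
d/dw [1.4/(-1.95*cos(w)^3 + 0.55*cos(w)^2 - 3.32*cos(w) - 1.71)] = (-8.19*cos(w)^2 + 1.54*cos(w) - 4.648)*sin(w)/(1.95*cos(w)^3 - 0.55*cos(w)^2 + 3.32*cos(w) + 1.71)^2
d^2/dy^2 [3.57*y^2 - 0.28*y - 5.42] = 7.14000000000000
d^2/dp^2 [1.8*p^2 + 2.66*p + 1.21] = 3.60000000000000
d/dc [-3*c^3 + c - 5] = 1 - 9*c^2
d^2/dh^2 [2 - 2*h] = 0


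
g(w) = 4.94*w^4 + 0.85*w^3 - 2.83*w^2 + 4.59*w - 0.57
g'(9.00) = 14565.24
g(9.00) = 32842.50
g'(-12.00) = -33705.57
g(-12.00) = 100503.87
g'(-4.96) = -2315.80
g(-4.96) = 2793.20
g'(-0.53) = 5.36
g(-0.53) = -3.53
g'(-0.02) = 4.70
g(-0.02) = -0.66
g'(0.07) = 4.21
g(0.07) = -0.26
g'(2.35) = 261.81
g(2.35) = 156.28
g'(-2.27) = -200.56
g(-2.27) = 95.65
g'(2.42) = 285.87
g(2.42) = 175.44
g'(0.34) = 3.74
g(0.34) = 0.76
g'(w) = 19.76*w^3 + 2.55*w^2 - 5.66*w + 4.59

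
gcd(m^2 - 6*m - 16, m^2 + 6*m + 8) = m + 2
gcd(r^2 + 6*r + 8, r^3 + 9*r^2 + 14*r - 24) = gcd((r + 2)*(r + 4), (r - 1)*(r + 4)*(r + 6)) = r + 4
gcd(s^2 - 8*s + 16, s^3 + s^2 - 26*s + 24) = s - 4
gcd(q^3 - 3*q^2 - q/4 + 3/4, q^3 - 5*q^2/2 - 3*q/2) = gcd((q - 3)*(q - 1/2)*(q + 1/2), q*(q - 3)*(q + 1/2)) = q^2 - 5*q/2 - 3/2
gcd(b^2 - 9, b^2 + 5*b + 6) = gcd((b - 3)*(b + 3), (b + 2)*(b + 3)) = b + 3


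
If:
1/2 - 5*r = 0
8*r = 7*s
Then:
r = 1/10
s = 4/35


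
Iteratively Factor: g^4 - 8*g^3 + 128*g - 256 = (g + 4)*(g^3 - 12*g^2 + 48*g - 64) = (g - 4)*(g + 4)*(g^2 - 8*g + 16) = (g - 4)^2*(g + 4)*(g - 4)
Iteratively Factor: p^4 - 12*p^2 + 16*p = (p - 2)*(p^3 + 2*p^2 - 8*p) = (p - 2)^2*(p^2 + 4*p) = (p - 2)^2*(p + 4)*(p)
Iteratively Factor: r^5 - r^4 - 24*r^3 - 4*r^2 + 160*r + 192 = (r + 3)*(r^4 - 4*r^3 - 12*r^2 + 32*r + 64) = (r - 4)*(r + 3)*(r^3 - 12*r - 16) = (r - 4)*(r + 2)*(r + 3)*(r^2 - 2*r - 8) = (r - 4)^2*(r + 2)*(r + 3)*(r + 2)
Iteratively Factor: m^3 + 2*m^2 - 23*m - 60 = (m + 4)*(m^2 - 2*m - 15) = (m - 5)*(m + 4)*(m + 3)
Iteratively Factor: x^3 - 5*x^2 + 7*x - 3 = (x - 1)*(x^2 - 4*x + 3) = (x - 1)^2*(x - 3)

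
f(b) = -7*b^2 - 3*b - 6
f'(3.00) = -45.00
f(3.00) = -78.00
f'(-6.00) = 81.00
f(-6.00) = -240.00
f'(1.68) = -26.52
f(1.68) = -30.80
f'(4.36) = -64.04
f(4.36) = -152.15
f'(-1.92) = 23.88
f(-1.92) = -26.04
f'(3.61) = -53.54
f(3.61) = -108.05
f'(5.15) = -75.10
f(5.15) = -207.11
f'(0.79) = -14.06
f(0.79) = -12.74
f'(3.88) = -57.32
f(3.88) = -123.02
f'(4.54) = -66.56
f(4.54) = -163.90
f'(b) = -14*b - 3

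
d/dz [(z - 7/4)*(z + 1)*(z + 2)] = 3*z^2 + 5*z/2 - 13/4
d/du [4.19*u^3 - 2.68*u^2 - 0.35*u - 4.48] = 12.57*u^2 - 5.36*u - 0.35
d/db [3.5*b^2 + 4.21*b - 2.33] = 7.0*b + 4.21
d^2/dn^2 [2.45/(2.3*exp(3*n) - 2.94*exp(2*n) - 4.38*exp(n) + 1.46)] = ((-50.715*exp(2*n) + 28.812*exp(n) + 10.731)*(2.3*exp(3*n) - 2.94*exp(2*n) - 4.38*exp(n) + 1.46) + 2.45*(-13.8*exp(2*n) + 11.76*exp(n) + 8.76)*(-6.9*exp(2*n) + 5.88*exp(n) + 4.38)*exp(n))*exp(n)/(2.3*exp(3*n) - 2.94*exp(2*n) - 4.38*exp(n) + 1.46)^3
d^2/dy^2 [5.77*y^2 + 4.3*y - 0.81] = 11.5400000000000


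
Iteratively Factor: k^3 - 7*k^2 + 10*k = (k - 2)*(k^2 - 5*k) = (k - 5)*(k - 2)*(k)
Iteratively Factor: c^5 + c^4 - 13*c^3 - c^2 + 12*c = (c - 1)*(c^4 + 2*c^3 - 11*c^2 - 12*c) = (c - 1)*(c + 4)*(c^3 - 2*c^2 - 3*c) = (c - 1)*(c + 1)*(c + 4)*(c^2 - 3*c) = c*(c - 1)*(c + 1)*(c + 4)*(c - 3)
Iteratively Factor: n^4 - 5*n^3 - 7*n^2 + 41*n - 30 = (n - 2)*(n^3 - 3*n^2 - 13*n + 15) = (n - 2)*(n - 1)*(n^2 - 2*n - 15) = (n - 5)*(n - 2)*(n - 1)*(n + 3)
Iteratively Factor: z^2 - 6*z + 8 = (z - 4)*(z - 2)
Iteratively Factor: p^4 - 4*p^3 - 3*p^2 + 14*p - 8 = (p + 2)*(p^3 - 6*p^2 + 9*p - 4) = (p - 4)*(p + 2)*(p^2 - 2*p + 1) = (p - 4)*(p - 1)*(p + 2)*(p - 1)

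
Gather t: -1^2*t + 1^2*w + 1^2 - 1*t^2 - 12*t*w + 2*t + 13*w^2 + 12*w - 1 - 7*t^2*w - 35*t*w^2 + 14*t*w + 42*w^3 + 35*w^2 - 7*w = t^2*(-7*w - 1) + t*(-35*w^2 + 2*w + 1) + 42*w^3 + 48*w^2 + 6*w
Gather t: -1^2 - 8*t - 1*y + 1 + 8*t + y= 0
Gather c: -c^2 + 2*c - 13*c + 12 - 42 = -c^2 - 11*c - 30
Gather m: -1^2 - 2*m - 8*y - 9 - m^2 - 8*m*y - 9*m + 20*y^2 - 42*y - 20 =-m^2 + m*(-8*y - 11) + 20*y^2 - 50*y - 30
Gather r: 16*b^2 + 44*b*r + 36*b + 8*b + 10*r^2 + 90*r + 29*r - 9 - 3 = 16*b^2 + 44*b + 10*r^2 + r*(44*b + 119) - 12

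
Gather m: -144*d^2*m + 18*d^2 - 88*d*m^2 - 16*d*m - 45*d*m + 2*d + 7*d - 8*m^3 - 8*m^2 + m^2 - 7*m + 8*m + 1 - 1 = 18*d^2 + 9*d - 8*m^3 + m^2*(-88*d - 7) + m*(-144*d^2 - 61*d + 1)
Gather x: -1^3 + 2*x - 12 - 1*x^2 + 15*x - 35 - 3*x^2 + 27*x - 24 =-4*x^2 + 44*x - 72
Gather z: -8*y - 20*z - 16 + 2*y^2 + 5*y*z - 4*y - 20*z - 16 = 2*y^2 - 12*y + z*(5*y - 40) - 32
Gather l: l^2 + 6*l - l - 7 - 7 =l^2 + 5*l - 14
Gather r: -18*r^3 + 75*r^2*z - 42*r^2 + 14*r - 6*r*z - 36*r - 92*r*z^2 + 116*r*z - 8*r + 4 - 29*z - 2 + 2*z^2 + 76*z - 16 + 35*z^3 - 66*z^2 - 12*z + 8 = -18*r^3 + r^2*(75*z - 42) + r*(-92*z^2 + 110*z - 30) + 35*z^3 - 64*z^2 + 35*z - 6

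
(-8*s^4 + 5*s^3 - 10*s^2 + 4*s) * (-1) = 8*s^4 - 5*s^3 + 10*s^2 - 4*s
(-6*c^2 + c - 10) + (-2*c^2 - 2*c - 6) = -8*c^2 - c - 16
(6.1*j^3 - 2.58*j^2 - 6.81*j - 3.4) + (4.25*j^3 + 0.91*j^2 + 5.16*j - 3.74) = 10.35*j^3 - 1.67*j^2 - 1.65*j - 7.14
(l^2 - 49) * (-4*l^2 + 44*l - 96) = -4*l^4 + 44*l^3 + 100*l^2 - 2156*l + 4704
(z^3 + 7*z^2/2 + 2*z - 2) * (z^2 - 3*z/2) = z^5 + 2*z^4 - 13*z^3/4 - 5*z^2 + 3*z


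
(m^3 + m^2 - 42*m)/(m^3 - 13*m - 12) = m*(-m^2 - m + 42)/(-m^3 + 13*m + 12)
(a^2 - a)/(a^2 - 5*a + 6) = a*(a - 1)/(a^2 - 5*a + 6)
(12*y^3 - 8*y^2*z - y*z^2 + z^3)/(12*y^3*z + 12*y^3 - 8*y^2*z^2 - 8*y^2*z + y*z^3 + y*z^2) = (6*y^2 - y*z - z^2)/(y*(6*y*z + 6*y - z^2 - z))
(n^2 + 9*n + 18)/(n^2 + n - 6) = (n + 6)/(n - 2)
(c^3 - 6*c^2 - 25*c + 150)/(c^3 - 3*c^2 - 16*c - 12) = (c^2 - 25)/(c^2 + 3*c + 2)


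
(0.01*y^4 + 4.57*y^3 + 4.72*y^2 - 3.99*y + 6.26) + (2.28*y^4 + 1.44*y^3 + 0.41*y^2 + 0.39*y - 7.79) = 2.29*y^4 + 6.01*y^3 + 5.13*y^2 - 3.6*y - 1.53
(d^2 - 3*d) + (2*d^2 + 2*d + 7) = 3*d^2 - d + 7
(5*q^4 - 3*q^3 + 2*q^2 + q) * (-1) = -5*q^4 + 3*q^3 - 2*q^2 - q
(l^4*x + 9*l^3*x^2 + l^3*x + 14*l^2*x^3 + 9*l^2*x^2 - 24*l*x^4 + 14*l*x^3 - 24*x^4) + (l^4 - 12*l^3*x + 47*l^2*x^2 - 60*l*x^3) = l^4*x + l^4 + 9*l^3*x^2 - 11*l^3*x + 14*l^2*x^3 + 56*l^2*x^2 - 24*l*x^4 - 46*l*x^3 - 24*x^4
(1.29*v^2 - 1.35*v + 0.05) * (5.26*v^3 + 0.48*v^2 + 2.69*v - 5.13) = 6.7854*v^5 - 6.4818*v^4 + 3.0851*v^3 - 10.2252*v^2 + 7.06*v - 0.2565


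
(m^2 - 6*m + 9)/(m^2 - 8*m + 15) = (m - 3)/(m - 5)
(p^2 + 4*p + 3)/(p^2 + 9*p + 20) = (p^2 + 4*p + 3)/(p^2 + 9*p + 20)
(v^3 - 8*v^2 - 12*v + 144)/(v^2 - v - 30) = (v^2 - 2*v - 24)/(v + 5)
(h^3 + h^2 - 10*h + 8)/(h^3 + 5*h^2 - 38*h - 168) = (h^2 - 3*h + 2)/(h^2 + h - 42)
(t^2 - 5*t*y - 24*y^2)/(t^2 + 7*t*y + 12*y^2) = (t - 8*y)/(t + 4*y)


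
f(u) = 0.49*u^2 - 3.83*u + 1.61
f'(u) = 0.98*u - 3.83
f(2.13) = -4.32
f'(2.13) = -1.74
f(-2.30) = 13.01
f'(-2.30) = -6.08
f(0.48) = -0.12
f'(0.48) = -3.36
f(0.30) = 0.51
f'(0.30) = -3.54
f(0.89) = -1.41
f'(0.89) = -2.96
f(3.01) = -5.48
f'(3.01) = -0.88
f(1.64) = -3.35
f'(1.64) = -2.22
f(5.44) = -4.72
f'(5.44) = 1.50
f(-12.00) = 118.13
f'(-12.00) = -15.59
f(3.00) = -5.47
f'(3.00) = -0.89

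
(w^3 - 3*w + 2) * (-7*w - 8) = -7*w^4 - 8*w^3 + 21*w^2 + 10*w - 16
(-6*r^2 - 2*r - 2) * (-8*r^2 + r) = 48*r^4 + 10*r^3 + 14*r^2 - 2*r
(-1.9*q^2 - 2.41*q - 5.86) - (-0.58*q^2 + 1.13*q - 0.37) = -1.32*q^2 - 3.54*q - 5.49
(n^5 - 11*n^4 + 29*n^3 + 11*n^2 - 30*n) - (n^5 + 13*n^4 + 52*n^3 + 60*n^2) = -24*n^4 - 23*n^3 - 49*n^2 - 30*n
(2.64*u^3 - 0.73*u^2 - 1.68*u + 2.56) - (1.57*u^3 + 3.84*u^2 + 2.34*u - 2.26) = 1.07*u^3 - 4.57*u^2 - 4.02*u + 4.82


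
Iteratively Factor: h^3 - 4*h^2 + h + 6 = (h + 1)*(h^2 - 5*h + 6) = (h - 2)*(h + 1)*(h - 3)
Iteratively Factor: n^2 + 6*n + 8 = (n + 4)*(n + 2)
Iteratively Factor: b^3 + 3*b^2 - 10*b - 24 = (b + 4)*(b^2 - b - 6) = (b - 3)*(b + 4)*(b + 2)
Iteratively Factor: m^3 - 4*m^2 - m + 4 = (m - 4)*(m^2 - 1) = (m - 4)*(m - 1)*(m + 1)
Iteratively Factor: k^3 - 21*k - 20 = (k + 4)*(k^2 - 4*k - 5) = (k - 5)*(k + 4)*(k + 1)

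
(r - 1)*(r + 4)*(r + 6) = r^3 + 9*r^2 + 14*r - 24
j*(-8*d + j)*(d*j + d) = -8*d^2*j^2 - 8*d^2*j + d*j^3 + d*j^2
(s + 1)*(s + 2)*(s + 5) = s^3 + 8*s^2 + 17*s + 10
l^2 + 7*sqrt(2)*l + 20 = (l + 2*sqrt(2))*(l + 5*sqrt(2))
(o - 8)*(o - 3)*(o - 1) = o^3 - 12*o^2 + 35*o - 24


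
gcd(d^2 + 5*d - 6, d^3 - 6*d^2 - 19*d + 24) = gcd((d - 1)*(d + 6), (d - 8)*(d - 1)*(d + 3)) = d - 1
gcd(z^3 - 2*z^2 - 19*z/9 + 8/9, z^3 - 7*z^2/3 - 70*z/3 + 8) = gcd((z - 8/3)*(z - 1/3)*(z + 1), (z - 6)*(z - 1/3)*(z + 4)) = z - 1/3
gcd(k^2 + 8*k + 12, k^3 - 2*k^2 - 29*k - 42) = k + 2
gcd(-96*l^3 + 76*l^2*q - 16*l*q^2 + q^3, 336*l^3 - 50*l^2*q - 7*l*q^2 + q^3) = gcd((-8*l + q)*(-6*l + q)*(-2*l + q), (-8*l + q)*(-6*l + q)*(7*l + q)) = 48*l^2 - 14*l*q + q^2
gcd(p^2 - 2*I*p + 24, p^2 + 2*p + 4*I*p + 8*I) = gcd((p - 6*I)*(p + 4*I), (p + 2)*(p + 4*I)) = p + 4*I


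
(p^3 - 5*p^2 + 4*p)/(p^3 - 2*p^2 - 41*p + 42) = p*(p - 4)/(p^2 - p - 42)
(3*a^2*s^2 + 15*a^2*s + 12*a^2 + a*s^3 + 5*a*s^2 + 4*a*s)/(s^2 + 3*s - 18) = a*(3*a*s^2 + 15*a*s + 12*a + s^3 + 5*s^2 + 4*s)/(s^2 + 3*s - 18)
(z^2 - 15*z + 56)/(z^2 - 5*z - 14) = (z - 8)/(z + 2)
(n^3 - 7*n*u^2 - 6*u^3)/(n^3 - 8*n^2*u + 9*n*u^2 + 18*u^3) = (-n - 2*u)/(-n + 6*u)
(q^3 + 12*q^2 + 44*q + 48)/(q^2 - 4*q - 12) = (q^2 + 10*q + 24)/(q - 6)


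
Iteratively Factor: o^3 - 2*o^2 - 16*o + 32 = (o - 4)*(o^2 + 2*o - 8) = (o - 4)*(o + 4)*(o - 2)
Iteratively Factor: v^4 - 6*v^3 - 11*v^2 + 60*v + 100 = (v + 2)*(v^3 - 8*v^2 + 5*v + 50) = (v - 5)*(v + 2)*(v^2 - 3*v - 10) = (v - 5)^2*(v + 2)*(v + 2)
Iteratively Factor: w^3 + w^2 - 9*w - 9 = (w + 3)*(w^2 - 2*w - 3) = (w - 3)*(w + 3)*(w + 1)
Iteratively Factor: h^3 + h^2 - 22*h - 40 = (h - 5)*(h^2 + 6*h + 8) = (h - 5)*(h + 4)*(h + 2)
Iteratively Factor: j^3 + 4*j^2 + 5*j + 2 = (j + 1)*(j^2 + 3*j + 2) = (j + 1)*(j + 2)*(j + 1)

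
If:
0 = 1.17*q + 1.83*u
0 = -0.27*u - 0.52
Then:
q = 3.01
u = -1.93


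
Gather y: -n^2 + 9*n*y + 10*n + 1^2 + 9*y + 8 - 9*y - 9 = -n^2 + 9*n*y + 10*n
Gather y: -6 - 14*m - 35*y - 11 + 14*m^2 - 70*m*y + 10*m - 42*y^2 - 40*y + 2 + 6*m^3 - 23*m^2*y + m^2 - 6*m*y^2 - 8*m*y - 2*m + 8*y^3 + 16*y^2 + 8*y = 6*m^3 + 15*m^2 - 6*m + 8*y^3 + y^2*(-6*m - 26) + y*(-23*m^2 - 78*m - 67) - 15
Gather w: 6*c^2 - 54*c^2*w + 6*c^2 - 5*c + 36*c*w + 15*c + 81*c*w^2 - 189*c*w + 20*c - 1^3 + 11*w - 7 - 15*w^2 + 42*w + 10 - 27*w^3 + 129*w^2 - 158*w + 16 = 12*c^2 + 30*c - 27*w^3 + w^2*(81*c + 114) + w*(-54*c^2 - 153*c - 105) + 18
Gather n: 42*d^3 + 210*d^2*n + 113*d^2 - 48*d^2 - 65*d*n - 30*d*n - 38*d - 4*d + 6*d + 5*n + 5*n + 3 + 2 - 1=42*d^3 + 65*d^2 - 36*d + n*(210*d^2 - 95*d + 10) + 4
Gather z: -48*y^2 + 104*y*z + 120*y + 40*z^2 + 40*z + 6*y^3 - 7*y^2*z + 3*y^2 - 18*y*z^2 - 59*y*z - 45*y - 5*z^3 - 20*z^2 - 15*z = 6*y^3 - 45*y^2 + 75*y - 5*z^3 + z^2*(20 - 18*y) + z*(-7*y^2 + 45*y + 25)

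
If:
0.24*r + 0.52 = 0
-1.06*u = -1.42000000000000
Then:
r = -2.17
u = 1.34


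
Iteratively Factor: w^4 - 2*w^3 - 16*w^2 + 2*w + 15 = (w - 5)*(w^3 + 3*w^2 - w - 3) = (w - 5)*(w - 1)*(w^2 + 4*w + 3) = (w - 5)*(w - 1)*(w + 1)*(w + 3)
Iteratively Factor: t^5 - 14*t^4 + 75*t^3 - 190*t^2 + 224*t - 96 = (t - 4)*(t^4 - 10*t^3 + 35*t^2 - 50*t + 24) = (t - 4)*(t - 2)*(t^3 - 8*t^2 + 19*t - 12) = (t - 4)*(t - 3)*(t - 2)*(t^2 - 5*t + 4) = (t - 4)^2*(t - 3)*(t - 2)*(t - 1)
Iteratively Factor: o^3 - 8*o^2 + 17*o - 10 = (o - 5)*(o^2 - 3*o + 2) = (o - 5)*(o - 1)*(o - 2)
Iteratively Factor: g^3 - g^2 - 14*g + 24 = (g - 3)*(g^2 + 2*g - 8) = (g - 3)*(g - 2)*(g + 4)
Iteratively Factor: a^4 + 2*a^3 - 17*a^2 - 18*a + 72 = (a + 4)*(a^3 - 2*a^2 - 9*a + 18) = (a - 3)*(a + 4)*(a^2 + a - 6) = (a - 3)*(a - 2)*(a + 4)*(a + 3)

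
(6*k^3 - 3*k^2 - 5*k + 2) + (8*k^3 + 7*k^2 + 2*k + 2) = 14*k^3 + 4*k^2 - 3*k + 4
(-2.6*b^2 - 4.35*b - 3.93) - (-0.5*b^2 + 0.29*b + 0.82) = -2.1*b^2 - 4.64*b - 4.75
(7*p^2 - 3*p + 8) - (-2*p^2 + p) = 9*p^2 - 4*p + 8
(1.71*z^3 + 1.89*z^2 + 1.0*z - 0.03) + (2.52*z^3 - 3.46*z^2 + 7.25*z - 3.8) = 4.23*z^3 - 1.57*z^2 + 8.25*z - 3.83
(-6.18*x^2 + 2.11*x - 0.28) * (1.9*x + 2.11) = -11.742*x^3 - 9.0308*x^2 + 3.9201*x - 0.5908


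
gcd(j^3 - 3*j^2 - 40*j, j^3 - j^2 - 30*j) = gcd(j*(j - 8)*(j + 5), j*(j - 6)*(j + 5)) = j^2 + 5*j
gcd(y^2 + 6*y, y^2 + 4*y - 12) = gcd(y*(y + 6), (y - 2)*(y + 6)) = y + 6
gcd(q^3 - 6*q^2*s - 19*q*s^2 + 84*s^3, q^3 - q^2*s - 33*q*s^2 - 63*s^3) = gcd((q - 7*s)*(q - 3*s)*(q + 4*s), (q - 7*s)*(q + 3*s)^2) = q - 7*s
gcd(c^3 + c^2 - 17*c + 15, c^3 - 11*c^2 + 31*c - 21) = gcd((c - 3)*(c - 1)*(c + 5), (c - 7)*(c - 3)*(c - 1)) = c^2 - 4*c + 3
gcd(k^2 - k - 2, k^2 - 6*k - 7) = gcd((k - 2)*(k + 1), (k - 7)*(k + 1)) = k + 1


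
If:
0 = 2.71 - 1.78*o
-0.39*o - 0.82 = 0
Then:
No Solution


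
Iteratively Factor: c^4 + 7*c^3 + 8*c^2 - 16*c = (c - 1)*(c^3 + 8*c^2 + 16*c) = (c - 1)*(c + 4)*(c^2 + 4*c) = c*(c - 1)*(c + 4)*(c + 4)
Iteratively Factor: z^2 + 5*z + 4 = (z + 1)*(z + 4)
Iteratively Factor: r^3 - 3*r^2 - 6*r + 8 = (r + 2)*(r^2 - 5*r + 4) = (r - 4)*(r + 2)*(r - 1)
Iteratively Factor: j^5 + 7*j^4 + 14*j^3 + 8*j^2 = (j + 4)*(j^4 + 3*j^3 + 2*j^2) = (j + 2)*(j + 4)*(j^3 + j^2) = (j + 1)*(j + 2)*(j + 4)*(j^2) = j*(j + 1)*(j + 2)*(j + 4)*(j)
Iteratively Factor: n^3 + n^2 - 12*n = (n - 3)*(n^2 + 4*n) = n*(n - 3)*(n + 4)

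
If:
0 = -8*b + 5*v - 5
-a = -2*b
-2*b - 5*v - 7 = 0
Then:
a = -12/5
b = -6/5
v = -23/25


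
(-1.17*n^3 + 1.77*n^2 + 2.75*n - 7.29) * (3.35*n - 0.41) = -3.9195*n^4 + 6.4092*n^3 + 8.4868*n^2 - 25.549*n + 2.9889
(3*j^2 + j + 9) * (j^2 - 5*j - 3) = 3*j^4 - 14*j^3 - 5*j^2 - 48*j - 27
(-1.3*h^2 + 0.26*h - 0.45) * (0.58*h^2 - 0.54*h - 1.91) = -0.754*h^4 + 0.8528*h^3 + 2.0816*h^2 - 0.2536*h + 0.8595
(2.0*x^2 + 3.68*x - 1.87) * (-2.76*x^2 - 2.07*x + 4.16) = -5.52*x^4 - 14.2968*x^3 + 5.8636*x^2 + 19.1797*x - 7.7792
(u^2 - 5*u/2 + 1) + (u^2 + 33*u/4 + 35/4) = 2*u^2 + 23*u/4 + 39/4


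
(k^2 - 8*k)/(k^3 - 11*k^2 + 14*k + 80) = k/(k^2 - 3*k - 10)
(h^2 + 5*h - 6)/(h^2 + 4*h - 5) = (h + 6)/(h + 5)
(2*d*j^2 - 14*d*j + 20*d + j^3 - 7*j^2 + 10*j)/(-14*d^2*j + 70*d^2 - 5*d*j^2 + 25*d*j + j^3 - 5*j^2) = (2 - j)/(7*d - j)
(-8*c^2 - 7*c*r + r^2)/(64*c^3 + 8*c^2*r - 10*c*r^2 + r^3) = (c + r)/(-8*c^2 - 2*c*r + r^2)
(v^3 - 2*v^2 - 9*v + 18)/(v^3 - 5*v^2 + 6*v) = (v + 3)/v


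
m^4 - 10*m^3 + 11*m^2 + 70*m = m*(m - 7)*(m - 5)*(m + 2)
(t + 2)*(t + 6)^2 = t^3 + 14*t^2 + 60*t + 72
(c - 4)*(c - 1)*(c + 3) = c^3 - 2*c^2 - 11*c + 12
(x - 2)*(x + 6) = x^2 + 4*x - 12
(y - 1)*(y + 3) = y^2 + 2*y - 3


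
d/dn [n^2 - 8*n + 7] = 2*n - 8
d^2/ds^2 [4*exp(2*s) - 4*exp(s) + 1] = (16*exp(s) - 4)*exp(s)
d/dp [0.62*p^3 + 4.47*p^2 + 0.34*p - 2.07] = 1.86*p^2 + 8.94*p + 0.34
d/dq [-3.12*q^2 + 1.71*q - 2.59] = 1.71 - 6.24*q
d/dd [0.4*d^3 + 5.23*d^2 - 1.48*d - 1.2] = 1.2*d^2 + 10.46*d - 1.48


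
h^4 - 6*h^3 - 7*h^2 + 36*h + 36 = (h - 6)*(h - 3)*(h + 1)*(h + 2)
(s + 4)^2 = s^2 + 8*s + 16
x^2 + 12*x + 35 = (x + 5)*(x + 7)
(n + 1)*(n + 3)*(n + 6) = n^3 + 10*n^2 + 27*n + 18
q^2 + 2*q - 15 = (q - 3)*(q + 5)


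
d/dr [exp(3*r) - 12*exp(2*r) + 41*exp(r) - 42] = (3*exp(2*r) - 24*exp(r) + 41)*exp(r)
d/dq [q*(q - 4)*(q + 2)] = 3*q^2 - 4*q - 8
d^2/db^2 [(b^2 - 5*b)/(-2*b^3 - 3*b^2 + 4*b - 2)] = 2*(-4*b^6 + 60*b^5 + 66*b^4 + 101*b^3 - 102*b^2 - 90*b + 36)/(8*b^9 + 36*b^8 + 6*b^7 - 93*b^6 + 60*b^5 + 102*b^4 - 184*b^3 + 132*b^2 - 48*b + 8)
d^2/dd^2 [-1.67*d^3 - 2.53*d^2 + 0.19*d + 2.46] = -10.02*d - 5.06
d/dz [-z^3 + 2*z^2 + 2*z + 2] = -3*z^2 + 4*z + 2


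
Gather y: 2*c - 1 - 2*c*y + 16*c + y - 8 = 18*c + y*(1 - 2*c) - 9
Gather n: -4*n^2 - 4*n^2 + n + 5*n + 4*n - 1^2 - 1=-8*n^2 + 10*n - 2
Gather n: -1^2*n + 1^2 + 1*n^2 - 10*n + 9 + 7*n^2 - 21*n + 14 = 8*n^2 - 32*n + 24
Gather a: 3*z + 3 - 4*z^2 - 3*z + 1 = 4 - 4*z^2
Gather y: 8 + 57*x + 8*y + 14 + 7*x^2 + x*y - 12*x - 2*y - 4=7*x^2 + 45*x + y*(x + 6) + 18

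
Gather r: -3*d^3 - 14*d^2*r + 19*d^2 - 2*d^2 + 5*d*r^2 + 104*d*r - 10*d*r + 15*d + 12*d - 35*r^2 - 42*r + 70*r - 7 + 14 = -3*d^3 + 17*d^2 + 27*d + r^2*(5*d - 35) + r*(-14*d^2 + 94*d + 28) + 7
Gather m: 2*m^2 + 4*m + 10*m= 2*m^2 + 14*m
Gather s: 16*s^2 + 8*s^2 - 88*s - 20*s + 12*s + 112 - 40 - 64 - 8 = 24*s^2 - 96*s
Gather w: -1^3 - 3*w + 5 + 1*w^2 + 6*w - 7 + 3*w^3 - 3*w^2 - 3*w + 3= 3*w^3 - 2*w^2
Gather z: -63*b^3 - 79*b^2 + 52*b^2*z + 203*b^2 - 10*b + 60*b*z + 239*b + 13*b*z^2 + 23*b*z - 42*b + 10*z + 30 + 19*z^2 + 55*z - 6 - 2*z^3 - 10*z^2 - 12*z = -63*b^3 + 124*b^2 + 187*b - 2*z^3 + z^2*(13*b + 9) + z*(52*b^2 + 83*b + 53) + 24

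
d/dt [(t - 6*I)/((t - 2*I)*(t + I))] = (-t^2 + 12*I*t + 8)/(t^4 - 2*I*t^3 + 3*t^2 - 4*I*t + 4)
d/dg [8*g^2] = 16*g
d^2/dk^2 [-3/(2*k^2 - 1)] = 12*(-6*k^2 - 1)/(2*k^2 - 1)^3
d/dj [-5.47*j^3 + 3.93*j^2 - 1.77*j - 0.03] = -16.41*j^2 + 7.86*j - 1.77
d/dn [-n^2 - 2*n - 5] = -2*n - 2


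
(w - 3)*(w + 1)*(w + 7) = w^3 + 5*w^2 - 17*w - 21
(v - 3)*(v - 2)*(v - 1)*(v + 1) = v^4 - 5*v^3 + 5*v^2 + 5*v - 6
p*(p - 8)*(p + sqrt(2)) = p^3 - 8*p^2 + sqrt(2)*p^2 - 8*sqrt(2)*p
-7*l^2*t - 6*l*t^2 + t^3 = t*(-7*l + t)*(l + t)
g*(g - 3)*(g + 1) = g^3 - 2*g^2 - 3*g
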